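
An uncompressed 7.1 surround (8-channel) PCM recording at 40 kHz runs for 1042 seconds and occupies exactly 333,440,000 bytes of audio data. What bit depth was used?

Bytes per sample = 333,440,000 / (40,000 × 1,042 × 8) = 333,440,000 / 333,440,000 = 1.
Bit depth = 1 × 8 = 8 bits.

8 bits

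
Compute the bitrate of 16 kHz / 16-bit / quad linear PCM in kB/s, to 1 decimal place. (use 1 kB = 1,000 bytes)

128.0 kB/s

Bit rate = 16,000 × 16 × 4 = 1,024,000 bits/s.
1,024,000 / 8 = 128,000 B/s = 128.0 kB/s.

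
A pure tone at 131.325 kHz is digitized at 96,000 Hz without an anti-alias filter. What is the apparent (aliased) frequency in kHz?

Nyquist = 96,000/2 = 48,000 Hz; 131,325 Hz exceeds it.
Alias = |131,325 − 1×96,000| = |131,325 − 96,000| = 35,325 Hz = 35.325 kHz.

35.325 kHz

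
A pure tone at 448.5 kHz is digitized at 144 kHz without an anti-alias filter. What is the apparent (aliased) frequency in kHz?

Nyquist = 144,000/2 = 72,000 Hz; 448,500 Hz exceeds it.
Alias = |448,500 − 3×144,000| = |448,500 − 432,000| = 16,500 Hz = 16.5 kHz.

16.5 kHz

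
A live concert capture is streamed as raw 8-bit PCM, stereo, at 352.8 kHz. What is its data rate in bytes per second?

Bit rate = 352,800 × 8 × 2 = 5,644,800 bits/s.
5,644,800 / 8 = 705,600 bytes/s.

705,600 bytes/s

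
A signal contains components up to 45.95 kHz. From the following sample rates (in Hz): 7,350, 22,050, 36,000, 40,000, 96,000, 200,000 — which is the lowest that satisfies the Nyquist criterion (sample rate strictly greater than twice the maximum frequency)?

96,000 Hz

Need sample rate > 2 × 45,950 = 91,900 Hz.
Lowest listed rate above 91,900 Hz is 96,000 Hz.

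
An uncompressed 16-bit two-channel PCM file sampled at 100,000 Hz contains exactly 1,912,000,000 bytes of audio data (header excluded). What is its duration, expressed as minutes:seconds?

Byte rate = 100,000 × 2 × 2 = 400,000 bytes/s.
Duration = 1,912,000,000 / 400,000 = 4,780 s.
4,780 s = 79:40.

79:40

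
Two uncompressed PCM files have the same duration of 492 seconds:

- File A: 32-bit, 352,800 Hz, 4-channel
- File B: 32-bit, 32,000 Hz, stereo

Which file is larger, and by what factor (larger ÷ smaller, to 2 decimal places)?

File A: 352,800 × 4 × 4 = 5,644,800 bytes/s.
File B: 32,000 × 4 × 2 = 256,000 bytes/s.
File A is larger; ratio = 2,777,241,600 / 125,952,000 = 22.05.

File A, by a factor of 22.05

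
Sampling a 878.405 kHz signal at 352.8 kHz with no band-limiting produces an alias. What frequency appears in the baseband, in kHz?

172.805 kHz

Nyquist = 352,800/2 = 176,400 Hz; 878,405 Hz exceeds it.
Alias = |878,405 − 2×352,800| = |878,405 − 705,600| = 172,805 Hz = 172.805 kHz.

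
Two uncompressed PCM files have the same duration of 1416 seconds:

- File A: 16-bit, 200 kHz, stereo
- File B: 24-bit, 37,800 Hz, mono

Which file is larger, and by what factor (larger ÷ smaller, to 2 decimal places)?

File A, by a factor of 7.05

File A: 200,000 × 2 × 2 = 800,000 bytes/s.
File B: 37,800 × 3 × 1 = 113,400 bytes/s.
File A is larger; ratio = 1,132,800,000 / 160,574,400 = 7.05.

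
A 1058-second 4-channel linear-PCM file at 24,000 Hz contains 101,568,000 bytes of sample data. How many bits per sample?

Bytes per sample = 101,568,000 / (24,000 × 1,058 × 4) = 101,568,000 / 101,568,000 = 1.
Bit depth = 1 × 8 = 8 bits.

8 bits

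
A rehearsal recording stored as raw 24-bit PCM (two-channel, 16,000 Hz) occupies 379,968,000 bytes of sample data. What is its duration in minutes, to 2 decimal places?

Byte rate = 16,000 × 3 × 2 = 96,000 bytes/s.
Duration = 379,968,000 / 96,000 = 3,958 s.
3,958 s / 60 = 65.97 minutes.

65.97 minutes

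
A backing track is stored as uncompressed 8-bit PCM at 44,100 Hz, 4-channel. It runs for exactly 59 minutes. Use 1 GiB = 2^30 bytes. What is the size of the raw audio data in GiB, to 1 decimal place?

0.6 GiB

Duration = exactly 59 minutes = 3,540 s.
Bytes = 44,100 samples/s × 3,540 s × 1 bytes/sample × 4 ch = 624,456,000 bytes.
624,456,000 / 1,073,741,824 = 0.6 GiB.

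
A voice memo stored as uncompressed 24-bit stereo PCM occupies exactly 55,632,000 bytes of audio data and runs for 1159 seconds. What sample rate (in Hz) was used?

8,000 Hz

Bytes = sample_rate × seconds × bytes_per_sample × channels.
sample_rate = 55,632,000 / (1,159 × 3 × 2) = 55,632,000 / 6,954 = 8,000 Hz.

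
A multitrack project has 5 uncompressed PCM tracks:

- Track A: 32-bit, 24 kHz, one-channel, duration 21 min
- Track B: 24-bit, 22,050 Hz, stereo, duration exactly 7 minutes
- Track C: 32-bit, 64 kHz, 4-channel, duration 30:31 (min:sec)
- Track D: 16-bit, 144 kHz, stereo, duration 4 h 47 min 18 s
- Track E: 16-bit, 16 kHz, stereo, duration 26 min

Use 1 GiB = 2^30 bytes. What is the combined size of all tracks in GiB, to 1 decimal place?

Track A: 21 min = 1,260 s; 24,000 × 1,260 × 4 × 1 = 120,960,000 bytes.
Track B: exactly 7 minutes = 420 s; 22,050 × 420 × 3 × 2 = 55,566,000 bytes.
Track C: 30:31 (min:sec) = 1,831 s; 64,000 × 1,831 × 4 × 4 = 1,874,944,000 bytes.
Track D: 4 h 47 min 18 s = 17,238 s; 144,000 × 17,238 × 2 × 2 = 9,929,088,000 bytes.
Track E: 26 min = 1,560 s; 16,000 × 1,560 × 2 × 2 = 99,840,000 bytes.
Total = 12,080,398,000 bytes = 11.3 GiB.

11.3 GiB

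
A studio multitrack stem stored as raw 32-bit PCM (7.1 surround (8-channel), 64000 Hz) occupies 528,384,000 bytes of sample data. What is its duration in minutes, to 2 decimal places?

4.30 minutes

Byte rate = 64,000 × 4 × 8 = 2,048,000 bytes/s.
Duration = 528,384,000 / 2,048,000 = 258 s.
258 s / 60 = 4.30 minutes.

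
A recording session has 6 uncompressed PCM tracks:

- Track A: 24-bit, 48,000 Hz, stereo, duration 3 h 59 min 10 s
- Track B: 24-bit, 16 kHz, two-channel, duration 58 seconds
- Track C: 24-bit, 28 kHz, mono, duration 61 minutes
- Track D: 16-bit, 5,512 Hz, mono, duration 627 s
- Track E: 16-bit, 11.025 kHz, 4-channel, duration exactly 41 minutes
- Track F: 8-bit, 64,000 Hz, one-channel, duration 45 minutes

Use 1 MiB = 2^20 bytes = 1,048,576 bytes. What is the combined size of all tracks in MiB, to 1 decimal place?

4618.2 MiB

Track A: 3 h 59 min 10 s = 14,350 s; 48,000 × 14,350 × 3 × 2 = 4,132,800,000 bytes.
Track B: 16,000 × 58 × 3 × 2 = 5,568,000 bytes.
Track C: 61 minutes = 3,660 s; 28,000 × 3,660 × 3 × 1 = 307,440,000 bytes.
Track D: 5,512 × 627 × 2 × 1 = 6,912,048 bytes.
Track E: exactly 41 minutes = 2,460 s; 11,025 × 2,460 × 2 × 4 = 216,972,000 bytes.
Track F: 45 minutes = 2,700 s; 64,000 × 2,700 × 1 × 1 = 172,800,000 bytes.
Total = 4,842,492,048 bytes = 4618.2 MiB.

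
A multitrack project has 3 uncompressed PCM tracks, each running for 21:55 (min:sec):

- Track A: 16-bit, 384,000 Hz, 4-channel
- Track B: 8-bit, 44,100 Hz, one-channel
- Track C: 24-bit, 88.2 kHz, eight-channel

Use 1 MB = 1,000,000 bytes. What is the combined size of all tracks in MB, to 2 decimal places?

21:55 (min:sec) = 1,315 s.
Track A: 384,000 × 1,315 × 2 × 4 = 4,039,680,000 bytes.
Track B: 44,100 × 1,315 × 1 × 1 = 57,991,500 bytes.
Track C: 88,200 × 1,315 × 3 × 8 = 2,783,592,000 bytes.
Total = 6,881,263,500 bytes = 6881.26 MB.

6881.26 MB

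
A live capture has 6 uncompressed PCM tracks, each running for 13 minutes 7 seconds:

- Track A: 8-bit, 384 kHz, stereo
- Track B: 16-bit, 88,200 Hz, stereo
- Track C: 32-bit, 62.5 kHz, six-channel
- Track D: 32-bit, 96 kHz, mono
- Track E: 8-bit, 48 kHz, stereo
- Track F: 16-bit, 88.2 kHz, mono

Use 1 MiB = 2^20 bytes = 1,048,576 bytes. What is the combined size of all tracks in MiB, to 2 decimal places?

13 minutes 7 seconds = 787 s.
Track A: 384,000 × 787 × 1 × 2 = 604,416,000 bytes.
Track B: 88,200 × 787 × 2 × 2 = 277,653,600 bytes.
Track C: 62,500 × 787 × 4 × 6 = 1,180,500,000 bytes.
Track D: 96,000 × 787 × 4 × 1 = 302,208,000 bytes.
Track E: 48,000 × 787 × 1 × 2 = 75,552,000 bytes.
Track F: 88,200 × 787 × 2 × 1 = 138,826,800 bytes.
Total = 2,579,156,400 bytes = 2459.68 MiB.

2459.68 MiB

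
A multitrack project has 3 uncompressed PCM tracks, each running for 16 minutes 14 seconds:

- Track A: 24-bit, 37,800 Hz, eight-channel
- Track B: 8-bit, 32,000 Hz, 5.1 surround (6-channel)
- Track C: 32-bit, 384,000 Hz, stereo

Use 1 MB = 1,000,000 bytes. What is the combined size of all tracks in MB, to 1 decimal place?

4062.7 MB

16 minutes 14 seconds = 974 s.
Track A: 37,800 × 974 × 3 × 8 = 883,612,800 bytes.
Track B: 32,000 × 974 × 1 × 6 = 187,008,000 bytes.
Track C: 384,000 × 974 × 4 × 2 = 2,992,128,000 bytes.
Total = 4,062,748,800 bytes = 4062.7 MB.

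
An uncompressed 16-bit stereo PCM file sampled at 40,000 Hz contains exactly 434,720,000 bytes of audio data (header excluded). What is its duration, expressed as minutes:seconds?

Byte rate = 40,000 × 2 × 2 = 160,000 bytes/s.
Duration = 434,720,000 / 160,000 = 2,717 s.
2,717 s = 45:17.

45:17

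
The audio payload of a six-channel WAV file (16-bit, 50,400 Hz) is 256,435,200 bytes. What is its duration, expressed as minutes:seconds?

Byte rate = 50,400 × 2 × 6 = 604,800 bytes/s.
Duration = 256,435,200 / 604,800 = 424 s.
424 s = 7:04.

7:04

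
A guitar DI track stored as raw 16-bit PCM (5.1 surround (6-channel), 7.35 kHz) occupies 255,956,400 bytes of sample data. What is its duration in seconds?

Byte rate = 7,350 × 2 × 6 = 88,200 bytes/s.
Duration = 255,956,400 / 88,200 = 2,902 s.

2,902 seconds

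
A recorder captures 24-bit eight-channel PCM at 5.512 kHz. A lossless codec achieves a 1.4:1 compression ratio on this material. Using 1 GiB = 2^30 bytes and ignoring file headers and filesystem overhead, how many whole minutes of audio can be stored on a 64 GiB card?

Uncompressed byte rate = 5,512 × 3 × 8 = 132,288 bytes/s.
After 1.4:1 compression, effective rate ≈ 94491.43 bytes/s.
Capacity = 64 × 1,073,741,824 = 68,719,476,736 bytes.
68,719,476,736 / effective rate ≈ 727256.19 s → 12,120 minutes.

12,120 minutes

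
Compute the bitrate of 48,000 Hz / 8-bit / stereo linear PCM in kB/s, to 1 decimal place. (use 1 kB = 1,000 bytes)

Bit rate = 48,000 × 8 × 2 = 768,000 bits/s.
768,000 / 8 = 96,000 B/s = 96.0 kB/s.

96.0 kB/s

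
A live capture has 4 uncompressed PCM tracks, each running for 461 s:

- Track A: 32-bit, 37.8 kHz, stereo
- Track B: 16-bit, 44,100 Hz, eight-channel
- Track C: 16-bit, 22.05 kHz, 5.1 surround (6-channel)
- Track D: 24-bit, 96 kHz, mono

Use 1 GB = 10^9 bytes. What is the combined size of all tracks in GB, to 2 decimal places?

Track A: 37,800 × 461 × 4 × 2 = 139,406,400 bytes.
Track B: 44,100 × 461 × 2 × 8 = 325,281,600 bytes.
Track C: 22,050 × 461 × 2 × 6 = 121,980,600 bytes.
Track D: 96,000 × 461 × 3 × 1 = 132,768,000 bytes.
Total = 719,436,600 bytes = 0.72 GB.

0.72 GB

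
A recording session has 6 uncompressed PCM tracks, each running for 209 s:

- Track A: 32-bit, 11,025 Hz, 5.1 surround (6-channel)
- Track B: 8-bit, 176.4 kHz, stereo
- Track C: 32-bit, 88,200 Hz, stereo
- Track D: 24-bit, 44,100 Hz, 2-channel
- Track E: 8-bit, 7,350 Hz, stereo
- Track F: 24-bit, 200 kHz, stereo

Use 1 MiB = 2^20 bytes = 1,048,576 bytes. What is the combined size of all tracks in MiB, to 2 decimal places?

Track A: 11,025 × 209 × 4 × 6 = 55,301,400 bytes.
Track B: 176,400 × 209 × 1 × 2 = 73,735,200 bytes.
Track C: 88,200 × 209 × 4 × 2 = 147,470,400 bytes.
Track D: 44,100 × 209 × 3 × 2 = 55,301,400 bytes.
Track E: 7,350 × 209 × 1 × 2 = 3,072,300 bytes.
Track F: 200,000 × 209 × 3 × 2 = 250,800,000 bytes.
Total = 585,680,700 bytes = 558.55 MiB.

558.55 MiB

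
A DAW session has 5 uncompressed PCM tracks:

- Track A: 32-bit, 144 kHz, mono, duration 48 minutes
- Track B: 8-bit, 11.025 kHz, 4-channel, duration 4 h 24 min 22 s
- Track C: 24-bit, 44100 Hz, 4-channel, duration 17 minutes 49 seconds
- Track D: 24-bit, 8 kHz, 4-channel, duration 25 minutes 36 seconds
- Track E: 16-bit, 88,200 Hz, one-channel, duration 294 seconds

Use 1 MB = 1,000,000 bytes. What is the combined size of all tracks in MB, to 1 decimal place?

Track A: 48 minutes = 2,880 s; 144,000 × 2,880 × 4 × 1 = 1,658,880,000 bytes.
Track B: 4 h 24 min 22 s = 15,862 s; 11,025 × 15,862 × 1 × 4 = 699,514,200 bytes.
Track C: 17 minutes 49 seconds = 1,069 s; 44,100 × 1,069 × 3 × 4 = 565,714,800 bytes.
Track D: 25 minutes 36 seconds = 1,536 s; 8,000 × 1,536 × 3 × 4 = 147,456,000 bytes.
Track E: 88,200 × 294 × 2 × 1 = 51,861,600 bytes.
Total = 3,123,426,600 bytes = 3123.4 MB.

3123.4 MB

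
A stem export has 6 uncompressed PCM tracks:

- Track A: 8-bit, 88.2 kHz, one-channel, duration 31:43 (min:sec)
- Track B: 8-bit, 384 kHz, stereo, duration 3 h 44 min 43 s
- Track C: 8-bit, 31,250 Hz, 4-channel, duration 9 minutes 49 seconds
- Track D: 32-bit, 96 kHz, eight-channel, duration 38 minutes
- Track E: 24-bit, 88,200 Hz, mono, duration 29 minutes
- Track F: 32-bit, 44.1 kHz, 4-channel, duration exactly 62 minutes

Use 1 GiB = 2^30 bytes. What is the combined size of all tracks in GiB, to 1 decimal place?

19.3 GiB

Track A: 31:43 (min:sec) = 1,903 s; 88,200 × 1,903 × 1 × 1 = 167,844,600 bytes.
Track B: 3 h 44 min 43 s = 13,483 s; 384,000 × 13,483 × 1 × 2 = 10,354,944,000 bytes.
Track C: 9 minutes 49 seconds = 589 s; 31,250 × 589 × 1 × 4 = 73,625,000 bytes.
Track D: 38 minutes = 2,280 s; 96,000 × 2,280 × 4 × 8 = 7,004,160,000 bytes.
Track E: 29 minutes = 1,740 s; 88,200 × 1,740 × 3 × 1 = 460,404,000 bytes.
Track F: exactly 62 minutes = 3,720 s; 44,100 × 3,720 × 4 × 4 = 2,624,832,000 bytes.
Total = 20,685,809,600 bytes = 19.3 GiB.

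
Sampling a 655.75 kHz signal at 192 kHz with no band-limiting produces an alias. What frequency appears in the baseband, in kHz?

79.75 kHz

Nyquist = 192,000/2 = 96,000 Hz; 655,750 Hz exceeds it.
Alias = |655,750 − 3×192,000| = |655,750 − 576,000| = 79,750 Hz = 79.75 kHz.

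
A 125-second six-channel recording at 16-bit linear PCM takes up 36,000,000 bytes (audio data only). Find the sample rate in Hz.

Bytes = sample_rate × seconds × bytes_per_sample × channels.
sample_rate = 36,000,000 / (125 × 2 × 6) = 36,000,000 / 1,500 = 24,000 Hz.

24,000 Hz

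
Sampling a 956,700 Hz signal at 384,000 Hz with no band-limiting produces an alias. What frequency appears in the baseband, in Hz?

Nyquist = 384,000/2 = 192,000 Hz; 956,700 Hz exceeds it.
Alias = |956,700 − 2×384,000| = |956,700 − 768,000| = 188,700 Hz.

188,700 Hz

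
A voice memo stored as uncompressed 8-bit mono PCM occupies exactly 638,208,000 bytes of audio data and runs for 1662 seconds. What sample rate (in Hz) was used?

Bytes = sample_rate × seconds × bytes_per_sample × channels.
sample_rate = 638,208,000 / (1,662 × 1 × 1) = 638,208,000 / 1,662 = 384,000 Hz.

384,000 Hz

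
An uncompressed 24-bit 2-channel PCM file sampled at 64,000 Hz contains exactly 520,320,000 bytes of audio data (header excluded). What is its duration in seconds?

1,355 seconds

Byte rate = 64,000 × 3 × 2 = 384,000 bytes/s.
Duration = 520,320,000 / 384,000 = 1,355 s.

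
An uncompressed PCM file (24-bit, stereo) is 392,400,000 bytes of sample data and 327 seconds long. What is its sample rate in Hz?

200,000 Hz

Bytes = sample_rate × seconds × bytes_per_sample × channels.
sample_rate = 392,400,000 / (327 × 3 × 2) = 392,400,000 / 1,962 = 200,000 Hz.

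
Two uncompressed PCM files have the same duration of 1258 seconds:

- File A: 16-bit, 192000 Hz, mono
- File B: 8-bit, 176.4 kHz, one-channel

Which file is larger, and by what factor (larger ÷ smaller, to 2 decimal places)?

File A, by a factor of 2.18

File A: 192,000 × 2 × 1 = 384,000 bytes/s.
File B: 176,400 × 1 × 1 = 176,400 bytes/s.
File A is larger; ratio = 483,072,000 / 221,911,200 = 2.18.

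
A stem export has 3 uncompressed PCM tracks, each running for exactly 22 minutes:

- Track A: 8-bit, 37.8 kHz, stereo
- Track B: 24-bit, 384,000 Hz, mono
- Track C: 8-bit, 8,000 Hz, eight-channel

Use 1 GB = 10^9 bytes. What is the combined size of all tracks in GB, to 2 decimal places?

exactly 22 minutes = 1,320 s.
Track A: 37,800 × 1,320 × 1 × 2 = 99,792,000 bytes.
Track B: 384,000 × 1,320 × 3 × 1 = 1,520,640,000 bytes.
Track C: 8,000 × 1,320 × 1 × 8 = 84,480,000 bytes.
Total = 1,704,912,000 bytes = 1.70 GB.

1.70 GB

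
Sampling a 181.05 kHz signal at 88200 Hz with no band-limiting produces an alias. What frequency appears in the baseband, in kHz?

4.65 kHz

Nyquist = 88,200/2 = 44,100 Hz; 181,050 Hz exceeds it.
Alias = |181,050 − 2×88,200| = |181,050 − 176,400| = 4,650 Hz = 4.65 kHz.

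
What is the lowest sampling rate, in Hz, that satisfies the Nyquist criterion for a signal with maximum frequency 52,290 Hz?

104,580 Hz

Minimum sample rate = 2 × 52,290 Hz = 104,580 Hz.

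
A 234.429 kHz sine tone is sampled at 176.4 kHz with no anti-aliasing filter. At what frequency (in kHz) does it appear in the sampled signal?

58.029 kHz

Nyquist = 176,400/2 = 88,200 Hz; 234,429 Hz exceeds it.
Alias = |234,429 − 1×176,400| = |234,429 − 176,400| = 58,029 Hz = 58.029 kHz.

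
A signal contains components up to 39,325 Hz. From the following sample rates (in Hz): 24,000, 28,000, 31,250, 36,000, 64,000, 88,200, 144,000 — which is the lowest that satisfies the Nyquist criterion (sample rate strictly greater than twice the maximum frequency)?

88,200 Hz

Need sample rate > 2 × 39,325 = 78,650 Hz.
Lowest listed rate above 78,650 Hz is 88,200 Hz.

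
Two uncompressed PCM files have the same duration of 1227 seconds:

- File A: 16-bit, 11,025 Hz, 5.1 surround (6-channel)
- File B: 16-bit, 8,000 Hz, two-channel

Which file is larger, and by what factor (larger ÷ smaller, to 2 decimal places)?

File A, by a factor of 4.13

File A: 11,025 × 2 × 6 = 132,300 bytes/s.
File B: 8,000 × 2 × 2 = 32,000 bytes/s.
File A is larger; ratio = 162,332,100 / 39,264,000 = 4.13.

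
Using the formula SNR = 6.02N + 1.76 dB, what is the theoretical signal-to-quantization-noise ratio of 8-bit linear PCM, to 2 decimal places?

49.92 dB

6.02 × 8 + 1.76 = 49.92 dB.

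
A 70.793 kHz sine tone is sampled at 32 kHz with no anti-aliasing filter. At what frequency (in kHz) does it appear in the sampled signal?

Nyquist = 32,000/2 = 16,000 Hz; 70,793 Hz exceeds it.
Alias = |70,793 − 2×32,000| = |70,793 − 64,000| = 6,793 Hz = 6.793 kHz.

6.793 kHz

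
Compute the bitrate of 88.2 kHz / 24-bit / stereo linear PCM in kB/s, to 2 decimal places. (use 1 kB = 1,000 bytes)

Bit rate = 88,200 × 24 × 2 = 4,233,600 bits/s.
4,233,600 / 8 = 529,200 B/s = 529.20 kB/s.

529.20 kB/s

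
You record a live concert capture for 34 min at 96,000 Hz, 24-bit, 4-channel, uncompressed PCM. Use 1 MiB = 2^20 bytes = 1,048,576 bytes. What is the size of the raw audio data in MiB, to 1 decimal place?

2241.2 MiB

Duration = 34 min = 2,040 s.
Bytes = 96,000 samples/s × 2,040 s × 3 bytes/sample × 4 ch = 2,350,080,000 bytes.
2,350,080,000 / 1,048,576 = 2241.2 MiB.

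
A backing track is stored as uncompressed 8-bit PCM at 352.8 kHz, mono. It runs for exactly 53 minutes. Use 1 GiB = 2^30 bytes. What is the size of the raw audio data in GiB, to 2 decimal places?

1.04 GiB

Duration = exactly 53 minutes = 3,180 s.
Bytes = 352,800 samples/s × 3,180 s × 1 bytes/sample × 1 ch = 1,121,904,000 bytes.
1,121,904,000 / 1,073,741,824 = 1.04 GiB.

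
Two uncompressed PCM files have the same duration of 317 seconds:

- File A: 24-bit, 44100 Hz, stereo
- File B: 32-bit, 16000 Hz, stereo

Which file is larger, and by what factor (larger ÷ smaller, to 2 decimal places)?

File A, by a factor of 2.07

File A: 44,100 × 3 × 2 = 264,600 bytes/s.
File B: 16,000 × 4 × 2 = 128,000 bytes/s.
File A is larger; ratio = 83,878,200 / 40,576,000 = 2.07.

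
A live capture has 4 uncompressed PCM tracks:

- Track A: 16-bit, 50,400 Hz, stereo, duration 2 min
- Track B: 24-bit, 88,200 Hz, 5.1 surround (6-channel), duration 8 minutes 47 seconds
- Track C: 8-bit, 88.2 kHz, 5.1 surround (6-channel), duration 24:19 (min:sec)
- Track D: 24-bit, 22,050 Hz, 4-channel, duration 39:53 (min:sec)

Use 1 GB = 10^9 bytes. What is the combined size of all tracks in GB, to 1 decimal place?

2.3 GB

Track A: 2 min = 120 s; 50,400 × 120 × 2 × 2 = 24,192,000 bytes.
Track B: 8 minutes 47 seconds = 527 s; 88,200 × 527 × 3 × 6 = 836,665,200 bytes.
Track C: 24:19 (min:sec) = 1,459 s; 88,200 × 1,459 × 1 × 6 = 772,102,800 bytes.
Track D: 39:53 (min:sec) = 2,393 s; 22,050 × 2,393 × 3 × 4 = 633,187,800 bytes.
Total = 2,266,147,800 bytes = 2.3 GB.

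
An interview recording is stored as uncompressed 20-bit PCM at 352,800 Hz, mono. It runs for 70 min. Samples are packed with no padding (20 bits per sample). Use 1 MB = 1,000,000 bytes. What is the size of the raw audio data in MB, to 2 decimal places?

3704.40 MB

Duration = 70 min = 4,200 s.
Bits = 352,800 × 4,200 × 20 × 1 = 29,635,200,000 bits = 3,704,400,000 bytes.
3,704,400,000 / 1,000,000 = 3704.40 MB.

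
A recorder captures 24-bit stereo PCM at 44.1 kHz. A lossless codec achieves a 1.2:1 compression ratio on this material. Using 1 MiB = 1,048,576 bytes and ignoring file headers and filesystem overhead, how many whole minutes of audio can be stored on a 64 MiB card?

Uncompressed byte rate = 44,100 × 3 × 2 = 264,600 bytes/s.
After 1.2:1 compression, effective rate ≈ 220500 bytes/s.
Capacity = 64 × 1,048,576 = 67,108,864 bytes.
67,108,864 / effective rate ≈ 304.35 s → 5 minutes.

5 minutes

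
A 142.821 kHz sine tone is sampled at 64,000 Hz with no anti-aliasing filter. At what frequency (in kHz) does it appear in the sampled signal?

14.821 kHz

Nyquist = 64,000/2 = 32,000 Hz; 142,821 Hz exceeds it.
Alias = |142,821 − 2×64,000| = |142,821 − 128,000| = 14,821 Hz = 14.821 kHz.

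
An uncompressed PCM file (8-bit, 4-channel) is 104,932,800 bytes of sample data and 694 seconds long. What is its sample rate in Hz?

Bytes = sample_rate × seconds × bytes_per_sample × channels.
sample_rate = 104,932,800 / (694 × 1 × 4) = 104,932,800 / 2,776 = 37,800 Hz.

37,800 Hz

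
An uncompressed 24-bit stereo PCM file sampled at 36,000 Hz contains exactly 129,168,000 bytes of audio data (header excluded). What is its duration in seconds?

Byte rate = 36,000 × 3 × 2 = 216,000 bytes/s.
Duration = 129,168,000 / 216,000 = 598 s.

598 seconds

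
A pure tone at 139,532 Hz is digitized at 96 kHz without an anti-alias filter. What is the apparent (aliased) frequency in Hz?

43,532 Hz

Nyquist = 96,000/2 = 48,000 Hz; 139,532 Hz exceeds it.
Alias = |139,532 − 1×96,000| = |139,532 − 96,000| = 43,532 Hz.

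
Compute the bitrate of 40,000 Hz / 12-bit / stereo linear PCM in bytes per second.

120,000 bytes/s

Bit rate = 40,000 × 12 × 2 = 960,000 bits/s.
960,000 / 8 = 120,000 bytes/s.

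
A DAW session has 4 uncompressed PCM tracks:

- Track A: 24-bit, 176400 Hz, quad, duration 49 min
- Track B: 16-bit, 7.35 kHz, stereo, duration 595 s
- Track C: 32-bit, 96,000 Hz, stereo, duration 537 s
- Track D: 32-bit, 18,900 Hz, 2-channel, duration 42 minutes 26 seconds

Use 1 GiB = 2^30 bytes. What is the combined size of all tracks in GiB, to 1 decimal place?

6.6 GiB

Track A: 49 min = 2,940 s; 176,400 × 2,940 × 3 × 4 = 6,223,392,000 bytes.
Track B: 7,350 × 595 × 2 × 2 = 17,493,000 bytes.
Track C: 96,000 × 537 × 4 × 2 = 412,416,000 bytes.
Track D: 42 minutes 26 seconds = 2,546 s; 18,900 × 2,546 × 4 × 2 = 384,955,200 bytes.
Total = 7,038,256,200 bytes = 6.6 GiB.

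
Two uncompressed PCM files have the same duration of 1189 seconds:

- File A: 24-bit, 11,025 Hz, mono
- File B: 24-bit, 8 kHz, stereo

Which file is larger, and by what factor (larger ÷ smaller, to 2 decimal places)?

File A: 11,025 × 3 × 1 = 33,075 bytes/s.
File B: 8,000 × 3 × 2 = 48,000 bytes/s.
File B is larger; ratio = 57,072,000 / 39,326,175 = 1.45.

File B, by a factor of 1.45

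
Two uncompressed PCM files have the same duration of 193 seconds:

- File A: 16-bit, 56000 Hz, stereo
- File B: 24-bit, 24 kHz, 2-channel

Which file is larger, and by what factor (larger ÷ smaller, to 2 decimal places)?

File A, by a factor of 1.56

File A: 56,000 × 2 × 2 = 224,000 bytes/s.
File B: 24,000 × 3 × 2 = 144,000 bytes/s.
File A is larger; ratio = 43,232,000 / 27,792,000 = 1.56.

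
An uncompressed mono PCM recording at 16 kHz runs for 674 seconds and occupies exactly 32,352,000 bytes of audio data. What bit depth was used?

24 bits

Bytes per sample = 32,352,000 / (16,000 × 674 × 1) = 32,352,000 / 10,784,000 = 3.
Bit depth = 3 × 8 = 24 bits.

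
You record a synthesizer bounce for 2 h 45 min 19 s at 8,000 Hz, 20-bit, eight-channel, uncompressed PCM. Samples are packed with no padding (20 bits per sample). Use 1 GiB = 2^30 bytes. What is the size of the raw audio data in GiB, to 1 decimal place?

Duration = 2 h 45 min 19 s = 9,919 s.
Bits = 8,000 × 9,919 × 20 × 8 = 12,696,320,000 bits = 1,587,040,000 bytes.
1,587,040,000 / 1,073,741,824 = 1.5 GiB.

1.5 GiB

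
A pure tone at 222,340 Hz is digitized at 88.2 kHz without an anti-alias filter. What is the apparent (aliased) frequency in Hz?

Nyquist = 88,200/2 = 44,100 Hz; 222,340 Hz exceeds it.
Alias = |222,340 − 3×88,200| = |222,340 − 264,600| = 42,260 Hz.

42,260 Hz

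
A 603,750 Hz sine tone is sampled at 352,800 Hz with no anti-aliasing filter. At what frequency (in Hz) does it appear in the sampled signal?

101,850 Hz

Nyquist = 352,800/2 = 176,400 Hz; 603,750 Hz exceeds it.
Alias = |603,750 − 2×352,800| = |603,750 − 705,600| = 101,850 Hz.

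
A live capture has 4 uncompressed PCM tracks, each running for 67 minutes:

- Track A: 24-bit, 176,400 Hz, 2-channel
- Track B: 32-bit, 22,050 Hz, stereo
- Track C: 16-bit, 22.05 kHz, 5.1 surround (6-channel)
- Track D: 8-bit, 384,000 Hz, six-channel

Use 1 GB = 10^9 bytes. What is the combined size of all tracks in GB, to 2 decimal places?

15.29 GB

67 minutes = 4,020 s.
Track A: 176,400 × 4,020 × 3 × 2 = 4,254,768,000 bytes.
Track B: 22,050 × 4,020 × 4 × 2 = 709,128,000 bytes.
Track C: 22,050 × 4,020 × 2 × 6 = 1,063,692,000 bytes.
Track D: 384,000 × 4,020 × 1 × 6 = 9,262,080,000 bytes.
Total = 15,289,668,000 bytes = 15.29 GB.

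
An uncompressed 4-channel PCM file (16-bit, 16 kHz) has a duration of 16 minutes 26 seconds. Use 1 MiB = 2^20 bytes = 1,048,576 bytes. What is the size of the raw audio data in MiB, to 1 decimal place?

120.4 MiB

Duration = 16 minutes 26 seconds = 986 s.
Bytes = 16,000 samples/s × 986 s × 2 bytes/sample × 4 ch = 126,208,000 bytes.
126,208,000 / 1,048,576 = 120.4 MiB.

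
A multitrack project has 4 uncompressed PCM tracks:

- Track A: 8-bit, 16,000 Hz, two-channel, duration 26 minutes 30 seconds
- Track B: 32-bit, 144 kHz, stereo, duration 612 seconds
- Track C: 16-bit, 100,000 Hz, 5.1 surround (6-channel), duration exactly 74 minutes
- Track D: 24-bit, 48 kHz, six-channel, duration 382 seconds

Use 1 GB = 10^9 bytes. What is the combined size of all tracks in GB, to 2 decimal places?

6.41 GB

Track A: 26 minutes 30 seconds = 1,590 s; 16,000 × 1,590 × 1 × 2 = 50,880,000 bytes.
Track B: 144,000 × 612 × 4 × 2 = 705,024,000 bytes.
Track C: exactly 74 minutes = 4,440 s; 100,000 × 4,440 × 2 × 6 = 5,328,000,000 bytes.
Track D: 48,000 × 382 × 3 × 6 = 330,048,000 bytes.
Total = 6,413,952,000 bytes = 6.41 GB.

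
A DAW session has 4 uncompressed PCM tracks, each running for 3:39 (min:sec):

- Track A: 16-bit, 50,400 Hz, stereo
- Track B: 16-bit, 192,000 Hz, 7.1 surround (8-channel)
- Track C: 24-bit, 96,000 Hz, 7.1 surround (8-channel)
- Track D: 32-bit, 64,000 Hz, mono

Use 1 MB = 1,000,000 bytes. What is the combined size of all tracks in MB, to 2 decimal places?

3:39 (min:sec) = 219 s.
Track A: 50,400 × 219 × 2 × 2 = 44,150,400 bytes.
Track B: 192,000 × 219 × 2 × 8 = 672,768,000 bytes.
Track C: 96,000 × 219 × 3 × 8 = 504,576,000 bytes.
Track D: 64,000 × 219 × 4 × 1 = 56,064,000 bytes.
Total = 1,277,558,400 bytes = 1277.56 MB.

1277.56 MB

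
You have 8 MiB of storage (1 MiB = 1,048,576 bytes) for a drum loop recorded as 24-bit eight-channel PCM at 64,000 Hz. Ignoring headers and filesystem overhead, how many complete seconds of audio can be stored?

Uncompressed byte rate = 64,000 × 3 × 8 = 1,536,000 bytes/s.
Capacity = 8 × 1,048,576 = 8,388,608 bytes.
8,388,608 / 1,536,000 ≈ 5.46 s → 5 seconds.

5 seconds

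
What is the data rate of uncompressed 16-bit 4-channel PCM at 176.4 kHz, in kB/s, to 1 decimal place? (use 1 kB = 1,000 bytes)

1411.2 kB/s

Bit rate = 176,400 × 16 × 4 = 11,289,600 bits/s.
11,289,600 / 8 = 1,411,200 B/s = 1411.2 kB/s.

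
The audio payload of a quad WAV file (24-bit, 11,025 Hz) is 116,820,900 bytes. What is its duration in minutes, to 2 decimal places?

Byte rate = 11,025 × 3 × 4 = 132,300 bytes/s.
Duration = 116,820,900 / 132,300 = 883 s.
883 s / 60 = 14.72 minutes.

14.72 minutes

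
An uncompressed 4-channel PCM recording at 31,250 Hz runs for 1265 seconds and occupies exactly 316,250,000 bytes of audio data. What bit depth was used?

Bytes per sample = 316,250,000 / (31,250 × 1,265 × 4) = 316,250,000 / 158,125,000 = 2.
Bit depth = 2 × 8 = 16 bits.

16 bits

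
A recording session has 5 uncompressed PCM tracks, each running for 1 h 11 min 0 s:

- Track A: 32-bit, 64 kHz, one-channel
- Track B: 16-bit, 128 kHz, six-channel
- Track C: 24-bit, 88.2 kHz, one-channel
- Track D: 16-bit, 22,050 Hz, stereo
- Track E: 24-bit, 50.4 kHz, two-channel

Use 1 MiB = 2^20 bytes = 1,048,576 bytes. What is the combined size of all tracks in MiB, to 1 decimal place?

1 h 11 min 0 s = 4,260 s.
Track A: 64,000 × 4,260 × 4 × 1 = 1,090,560,000 bytes.
Track B: 128,000 × 4,260 × 2 × 6 = 6,543,360,000 bytes.
Track C: 88,200 × 4,260 × 3 × 1 = 1,127,196,000 bytes.
Track D: 22,050 × 4,260 × 2 × 2 = 375,732,000 bytes.
Track E: 50,400 × 4,260 × 3 × 2 = 1,288,224,000 bytes.
Total = 10,425,072,000 bytes = 9942.1 MiB.

9942.1 MiB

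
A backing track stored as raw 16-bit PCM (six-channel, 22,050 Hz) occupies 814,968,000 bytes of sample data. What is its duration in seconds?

3,080 seconds

Byte rate = 22,050 × 2 × 6 = 264,600 bytes/s.
Duration = 814,968,000 / 264,600 = 3,080 s.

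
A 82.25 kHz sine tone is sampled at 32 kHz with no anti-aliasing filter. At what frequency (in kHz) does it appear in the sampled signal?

13.75 kHz

Nyquist = 32,000/2 = 16,000 Hz; 82,250 Hz exceeds it.
Alias = |82,250 − 3×32,000| = |82,250 − 96,000| = 13,750 Hz = 13.75 kHz.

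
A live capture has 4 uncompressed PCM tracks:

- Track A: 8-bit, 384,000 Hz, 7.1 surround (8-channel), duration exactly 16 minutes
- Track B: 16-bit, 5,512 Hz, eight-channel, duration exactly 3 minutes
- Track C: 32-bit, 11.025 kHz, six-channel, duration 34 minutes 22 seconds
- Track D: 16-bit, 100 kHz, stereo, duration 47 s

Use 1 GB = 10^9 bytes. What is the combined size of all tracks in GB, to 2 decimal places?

3.53 GB

Track A: exactly 16 minutes = 960 s; 384,000 × 960 × 1 × 8 = 2,949,120,000 bytes.
Track B: exactly 3 minutes = 180 s; 5,512 × 180 × 2 × 8 = 15,874,560 bytes.
Track C: 34 minutes 22 seconds = 2,062 s; 11,025 × 2,062 × 4 × 6 = 545,605,200 bytes.
Track D: 100,000 × 47 × 2 × 2 = 18,800,000 bytes.
Total = 3,529,399,760 bytes = 3.53 GB.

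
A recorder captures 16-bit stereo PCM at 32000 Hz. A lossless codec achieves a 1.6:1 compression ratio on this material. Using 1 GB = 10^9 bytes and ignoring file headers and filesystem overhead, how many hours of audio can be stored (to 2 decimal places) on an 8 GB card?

27.78 hours

Uncompressed byte rate = 32,000 × 2 × 2 = 128,000 bytes/s.
After 1.6:1 compression, effective rate ≈ 80000 bytes/s.
Capacity = 8 × 1,000,000,000 = 8,000,000,000 bytes.
8,000,000,000 / effective rate ≈ 100000 s → 27.78 hours.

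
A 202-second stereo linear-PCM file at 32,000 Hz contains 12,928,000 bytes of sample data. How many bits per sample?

8 bits

Bytes per sample = 12,928,000 / (32,000 × 202 × 2) = 12,928,000 / 12,928,000 = 1.
Bit depth = 1 × 8 = 8 bits.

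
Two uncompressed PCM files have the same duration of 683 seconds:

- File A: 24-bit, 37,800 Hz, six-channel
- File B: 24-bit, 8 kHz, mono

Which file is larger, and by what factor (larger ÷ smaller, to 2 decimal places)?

File A: 37,800 × 3 × 6 = 680,400 bytes/s.
File B: 8,000 × 3 × 1 = 24,000 bytes/s.
File A is larger; ratio = 464,713,200 / 16,392,000 = 28.35.

File A, by a factor of 28.35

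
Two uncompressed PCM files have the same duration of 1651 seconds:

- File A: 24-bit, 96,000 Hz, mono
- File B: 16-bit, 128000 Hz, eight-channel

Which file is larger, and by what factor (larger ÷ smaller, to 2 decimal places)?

File A: 96,000 × 3 × 1 = 288,000 bytes/s.
File B: 128,000 × 2 × 8 = 2,048,000 bytes/s.
File B is larger; ratio = 3,381,248,000 / 475,488,000 = 7.11.

File B, by a factor of 7.11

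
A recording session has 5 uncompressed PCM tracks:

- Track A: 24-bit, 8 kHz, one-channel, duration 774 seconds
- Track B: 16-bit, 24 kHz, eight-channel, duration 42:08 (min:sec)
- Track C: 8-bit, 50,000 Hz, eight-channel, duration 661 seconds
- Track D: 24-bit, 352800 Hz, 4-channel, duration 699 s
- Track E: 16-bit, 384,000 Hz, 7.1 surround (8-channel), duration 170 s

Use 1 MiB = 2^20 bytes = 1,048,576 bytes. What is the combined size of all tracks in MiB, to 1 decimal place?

Track A: 8,000 × 774 × 3 × 1 = 18,576,000 bytes.
Track B: 42:08 (min:sec) = 2,528 s; 24,000 × 2,528 × 2 × 8 = 970,752,000 bytes.
Track C: 50,000 × 661 × 1 × 8 = 264,400,000 bytes.
Track D: 352,800 × 699 × 3 × 4 = 2,959,286,400 bytes.
Track E: 384,000 × 170 × 2 × 8 = 1,044,480,000 bytes.
Total = 5,257,494,400 bytes = 5013.9 MiB.

5013.9 MiB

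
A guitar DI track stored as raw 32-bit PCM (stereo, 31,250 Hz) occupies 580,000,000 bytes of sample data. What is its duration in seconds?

2,320 seconds

Byte rate = 31,250 × 4 × 2 = 250,000 bytes/s.
Duration = 580,000,000 / 250,000 = 2,320 s.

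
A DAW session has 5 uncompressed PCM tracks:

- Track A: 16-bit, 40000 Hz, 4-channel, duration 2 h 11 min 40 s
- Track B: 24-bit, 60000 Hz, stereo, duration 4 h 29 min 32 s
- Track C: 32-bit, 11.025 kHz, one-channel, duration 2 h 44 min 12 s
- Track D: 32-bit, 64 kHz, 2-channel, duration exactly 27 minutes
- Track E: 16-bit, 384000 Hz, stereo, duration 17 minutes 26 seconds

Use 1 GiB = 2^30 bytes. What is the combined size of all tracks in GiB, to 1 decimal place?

10.4 GiB

Track A: 2 h 11 min 40 s = 7,900 s; 40,000 × 7,900 × 2 × 4 = 2,528,000,000 bytes.
Track B: 4 h 29 min 32 s = 16,172 s; 60,000 × 16,172 × 3 × 2 = 5,821,920,000 bytes.
Track C: 2 h 44 min 12 s = 9,852 s; 11,025 × 9,852 × 4 × 1 = 434,473,200 bytes.
Track D: exactly 27 minutes = 1,620 s; 64,000 × 1,620 × 4 × 2 = 829,440,000 bytes.
Track E: 17 minutes 26 seconds = 1,046 s; 384,000 × 1,046 × 2 × 2 = 1,606,656,000 bytes.
Total = 11,220,489,200 bytes = 10.4 GiB.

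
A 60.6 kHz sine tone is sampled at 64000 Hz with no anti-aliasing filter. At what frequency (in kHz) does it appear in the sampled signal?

Nyquist = 64,000/2 = 32,000 Hz; 60,600 Hz exceeds it.
Alias = |60,600 − 1×64,000| = |60,600 − 64,000| = 3,400 Hz = 3.4 kHz.

3.4 kHz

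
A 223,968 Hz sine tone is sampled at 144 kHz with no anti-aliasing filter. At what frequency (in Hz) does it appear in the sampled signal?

64,032 Hz

Nyquist = 144,000/2 = 72,000 Hz; 223,968 Hz exceeds it.
Alias = |223,968 − 2×144,000| = |223,968 − 288,000| = 64,032 Hz.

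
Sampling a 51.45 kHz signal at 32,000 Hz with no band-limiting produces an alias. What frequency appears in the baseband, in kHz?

Nyquist = 32,000/2 = 16,000 Hz; 51,450 Hz exceeds it.
Alias = |51,450 − 2×32,000| = |51,450 − 64,000| = 12,550 Hz = 12.55 kHz.

12.55 kHz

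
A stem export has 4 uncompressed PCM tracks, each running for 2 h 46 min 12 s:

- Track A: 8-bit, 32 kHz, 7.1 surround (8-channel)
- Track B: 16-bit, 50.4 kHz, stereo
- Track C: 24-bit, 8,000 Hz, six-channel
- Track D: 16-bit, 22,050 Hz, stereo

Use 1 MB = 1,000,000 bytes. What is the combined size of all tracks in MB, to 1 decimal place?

2 h 46 min 12 s = 9,972 s.
Track A: 32,000 × 9,972 × 1 × 8 = 2,552,832,000 bytes.
Track B: 50,400 × 9,972 × 2 × 2 = 2,010,355,200 bytes.
Track C: 8,000 × 9,972 × 3 × 6 = 1,435,968,000 bytes.
Track D: 22,050 × 9,972 × 2 × 2 = 879,530,400 bytes.
Total = 6,878,685,600 bytes = 6878.7 MB.

6878.7 MB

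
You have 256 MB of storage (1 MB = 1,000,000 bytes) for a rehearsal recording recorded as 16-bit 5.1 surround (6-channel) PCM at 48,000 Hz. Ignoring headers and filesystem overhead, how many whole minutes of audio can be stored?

7 minutes

Uncompressed byte rate = 48,000 × 2 × 6 = 576,000 bytes/s.
Capacity = 256 × 1,000,000 = 256,000,000 bytes.
256,000,000 / 576,000 ≈ 444.44 s → 7 minutes.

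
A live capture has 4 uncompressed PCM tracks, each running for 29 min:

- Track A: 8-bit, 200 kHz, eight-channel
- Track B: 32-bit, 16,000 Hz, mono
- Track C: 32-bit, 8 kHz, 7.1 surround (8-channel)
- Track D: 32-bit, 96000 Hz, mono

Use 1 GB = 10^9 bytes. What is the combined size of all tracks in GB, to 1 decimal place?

29 min = 1,740 s.
Track A: 200,000 × 1,740 × 1 × 8 = 2,784,000,000 bytes.
Track B: 16,000 × 1,740 × 4 × 1 = 111,360,000 bytes.
Track C: 8,000 × 1,740 × 4 × 8 = 445,440,000 bytes.
Track D: 96,000 × 1,740 × 4 × 1 = 668,160,000 bytes.
Total = 4,008,960,000 bytes = 4.0 GB.

4.0 GB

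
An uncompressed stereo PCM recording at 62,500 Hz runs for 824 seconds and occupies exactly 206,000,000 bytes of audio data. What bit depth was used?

16 bits

Bytes per sample = 206,000,000 / (62,500 × 824 × 2) = 206,000,000 / 103,000,000 = 2.
Bit depth = 2 × 8 = 16 bits.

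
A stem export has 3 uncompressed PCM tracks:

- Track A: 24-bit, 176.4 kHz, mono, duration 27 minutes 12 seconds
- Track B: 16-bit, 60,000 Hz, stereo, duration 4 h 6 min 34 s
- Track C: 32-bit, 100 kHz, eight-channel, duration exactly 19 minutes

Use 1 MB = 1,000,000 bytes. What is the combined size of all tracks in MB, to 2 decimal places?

Track A: 27 minutes 12 seconds = 1,632 s; 176,400 × 1,632 × 3 × 1 = 863,654,400 bytes.
Track B: 4 h 6 min 34 s = 14,794 s; 60,000 × 14,794 × 2 × 2 = 3,550,560,000 bytes.
Track C: exactly 19 minutes = 1,140 s; 100,000 × 1,140 × 4 × 8 = 3,648,000,000 bytes.
Total = 8,062,214,400 bytes = 8062.21 MB.

8062.21 MB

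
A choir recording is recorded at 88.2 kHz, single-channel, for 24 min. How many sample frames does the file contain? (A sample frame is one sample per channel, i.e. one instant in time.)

127,008,000 sample frames

24 min = 1,440 s.
88,200 samples/s × 1,440 s = 127,008,000 frames.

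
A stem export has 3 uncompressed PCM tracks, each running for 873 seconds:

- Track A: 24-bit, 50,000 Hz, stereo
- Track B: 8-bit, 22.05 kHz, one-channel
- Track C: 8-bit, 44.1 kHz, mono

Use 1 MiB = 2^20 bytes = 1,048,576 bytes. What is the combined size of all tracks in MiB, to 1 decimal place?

Track A: 50,000 × 873 × 3 × 2 = 261,900,000 bytes.
Track B: 22,050 × 873 × 1 × 1 = 19,249,650 bytes.
Track C: 44,100 × 873 × 1 × 1 = 38,499,300 bytes.
Total = 319,648,950 bytes = 304.8 MiB.

304.8 MiB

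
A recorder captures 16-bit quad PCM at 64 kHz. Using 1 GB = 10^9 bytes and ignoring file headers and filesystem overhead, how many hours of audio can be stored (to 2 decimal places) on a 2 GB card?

Uncompressed byte rate = 64,000 × 2 × 4 = 512,000 bytes/s.
Capacity = 2 × 1,000,000,000 = 2,000,000,000 bytes.
2,000,000,000 / 512,000 ≈ 3906.25 s → 1.09 hours.

1.09 hours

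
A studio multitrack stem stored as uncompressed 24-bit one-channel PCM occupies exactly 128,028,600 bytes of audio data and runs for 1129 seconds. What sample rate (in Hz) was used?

37,800 Hz

Bytes = sample_rate × seconds × bytes_per_sample × channels.
sample_rate = 128,028,600 / (1,129 × 3 × 1) = 128,028,600 / 3,387 = 37,800 Hz.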